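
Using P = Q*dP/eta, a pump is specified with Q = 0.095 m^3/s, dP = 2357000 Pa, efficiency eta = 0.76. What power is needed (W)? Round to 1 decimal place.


P = Q * dP / eta
P = 0.095 * 2357000 / 0.76
P = 223915.0 / 0.76
P = 294625.0 W


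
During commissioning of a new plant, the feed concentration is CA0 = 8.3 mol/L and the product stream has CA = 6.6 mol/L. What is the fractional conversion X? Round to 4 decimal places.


X = (CA0 - CA) / CA0
X = (8.3 - 6.6) / 8.3
X = 1.7 / 8.3
X = 0.2048


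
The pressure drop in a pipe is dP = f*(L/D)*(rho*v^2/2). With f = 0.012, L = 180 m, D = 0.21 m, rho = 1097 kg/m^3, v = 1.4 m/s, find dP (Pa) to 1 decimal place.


dP = f * (L/D) * (rho*v^2/2)
dP = 0.012 * (180/0.21) * (1097*1.4^2/2)
L/D = 857.14285714
rho*v^2/2 = 1097*1.96/2 = 1075.06
dP = 0.012 * 857.14285714 * 1075.06
dP = 11057.8 Pa


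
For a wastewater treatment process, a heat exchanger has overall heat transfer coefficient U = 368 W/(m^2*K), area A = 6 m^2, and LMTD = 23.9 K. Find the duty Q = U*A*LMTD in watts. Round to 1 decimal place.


Q = U * A * LMTD
Q = 368 * 6 * 23.9
Q = 52771.2 W


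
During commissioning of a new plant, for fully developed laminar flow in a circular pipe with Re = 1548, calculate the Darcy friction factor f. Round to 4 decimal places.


f = 64 / Re
f = 64 / 1548
f = 0.0413


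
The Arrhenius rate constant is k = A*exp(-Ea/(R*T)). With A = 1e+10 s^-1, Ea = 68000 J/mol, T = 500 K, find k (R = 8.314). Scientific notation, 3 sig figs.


k = A * exp(-Ea/(R*T))
k = 1e+10 * exp(-68000 / (8.314 * 500))
k = 1e+10 * exp(-16.35795)
k = 7.87e+02


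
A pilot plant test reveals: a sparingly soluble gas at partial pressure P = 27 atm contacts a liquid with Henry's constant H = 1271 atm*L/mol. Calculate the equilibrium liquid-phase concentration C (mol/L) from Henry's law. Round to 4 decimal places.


C = P / H
C = 27 / 1271
C = 0.0212 mol/L


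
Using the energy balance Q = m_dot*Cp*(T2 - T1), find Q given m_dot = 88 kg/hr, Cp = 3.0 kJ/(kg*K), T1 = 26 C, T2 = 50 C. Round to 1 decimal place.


Q = m_dot * Cp * (T2 - T1)
Q = 88 * 3.0 * (50 - 26)
Q = 88 * 3.0 * 24
Q = 6336.0 kJ/hr


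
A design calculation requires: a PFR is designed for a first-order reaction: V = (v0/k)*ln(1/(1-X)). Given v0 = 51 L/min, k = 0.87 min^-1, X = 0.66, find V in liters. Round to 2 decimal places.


V = (v0/k) * ln(1/(1-X))
V = (51/0.87) * ln(1/(1-0.66))
V = 58.62069 * ln(2.941176)
V = 58.62069 * 1.07881
V = 63.24 L


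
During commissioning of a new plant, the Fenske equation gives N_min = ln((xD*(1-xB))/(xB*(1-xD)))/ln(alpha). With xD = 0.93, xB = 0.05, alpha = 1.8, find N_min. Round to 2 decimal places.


N_min = ln((xD*(1-xB))/(xB*(1-xD))) / ln(alpha)
Numerator inside ln: 0.8835 / 0.0035 = 252.428571
ln(252.428571) = 5.531128
ln(alpha) = ln(1.8) = 0.587787
N_min = 5.531128 / 0.587787 = 9.41


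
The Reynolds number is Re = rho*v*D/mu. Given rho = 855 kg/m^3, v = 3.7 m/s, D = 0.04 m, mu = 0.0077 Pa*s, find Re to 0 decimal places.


Re = rho * v * D / mu
Re = 855 * 3.7 * 0.04 / 0.0077
Re = 126.54 / 0.0077
Re = 16434


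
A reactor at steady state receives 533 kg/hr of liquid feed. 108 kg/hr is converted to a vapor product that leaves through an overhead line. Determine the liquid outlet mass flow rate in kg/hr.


Steady-state mass balance on the main outlet: F_out = F_in - F_removed
F_out = 533 - 108
F_out = 425 kg/hr


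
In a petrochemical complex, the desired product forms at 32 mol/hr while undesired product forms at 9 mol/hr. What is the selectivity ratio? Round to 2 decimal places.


S = desired product rate / undesired product rate
S = 32 / 9
S = 3.56


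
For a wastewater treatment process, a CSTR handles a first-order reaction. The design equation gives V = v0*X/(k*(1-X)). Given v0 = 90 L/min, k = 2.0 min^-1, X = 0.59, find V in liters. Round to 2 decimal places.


V = v0 * X / (k * (1 - X))
V = 90 * 0.59 / (2.0 * (1 - 0.59))
V = 53.1 / (2.0 * 0.41)
V = 53.1 / 0.82
V = 64.76 L


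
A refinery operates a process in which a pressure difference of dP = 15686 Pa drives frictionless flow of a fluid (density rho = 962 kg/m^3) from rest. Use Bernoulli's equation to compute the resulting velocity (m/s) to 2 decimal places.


v = sqrt(2*dP/rho)
v = sqrt(2*15686/962)
v = sqrt(32.611227)
v = 5.71 m/s


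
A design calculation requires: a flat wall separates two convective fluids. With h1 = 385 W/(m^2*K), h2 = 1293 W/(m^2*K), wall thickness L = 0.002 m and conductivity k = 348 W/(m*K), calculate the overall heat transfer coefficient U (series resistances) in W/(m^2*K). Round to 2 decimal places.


1/U = 1/h1 + L/k + 1/h2
1/U = 1/385 + 0.002/348 + 1/1293
1/U = 0.0025974026 + 5.7471e-06 + 0.0007733952
1/U = 0.0033765449
U = 296.16 W/(m^2*K)


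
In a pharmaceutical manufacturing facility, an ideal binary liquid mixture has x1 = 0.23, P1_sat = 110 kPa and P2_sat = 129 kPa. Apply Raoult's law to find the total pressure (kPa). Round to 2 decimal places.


P = x1*P1_sat + x2*P2_sat
x2 = 1 - x1 = 1 - 0.23 = 0.77
P = 0.23*110 + 0.77*129
P = 25.3 + 99.33
P = 124.63 kPa


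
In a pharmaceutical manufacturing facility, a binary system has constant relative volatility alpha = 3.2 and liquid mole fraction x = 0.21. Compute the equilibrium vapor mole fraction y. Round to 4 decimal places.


y = alpha*x / (1 + (alpha-1)*x)
y = 3.2*0.21 / (1 + (3.2-1)*0.21)
y = 0.672 / (1 + 0.462)
y = 0.672 / 1.462
y = 0.4596


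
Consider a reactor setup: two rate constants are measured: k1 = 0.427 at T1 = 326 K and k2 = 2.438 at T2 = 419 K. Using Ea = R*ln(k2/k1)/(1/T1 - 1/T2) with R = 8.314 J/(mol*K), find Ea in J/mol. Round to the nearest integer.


Ea = R * ln(k2/k1) / (1/T1 - 1/T2)
ln(k2/k1) = ln(2.438/0.427) = 1.7421493
1/T1 - 1/T2 = 1/326 - 1/419 = 0.000680849818
Ea = 8.314 * 1.7421493 / 0.000680849818
Ea = 21274 J/mol


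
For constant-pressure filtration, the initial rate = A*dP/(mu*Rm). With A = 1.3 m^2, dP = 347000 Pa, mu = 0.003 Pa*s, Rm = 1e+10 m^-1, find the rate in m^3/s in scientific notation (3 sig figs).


rate = A * dP / (mu * Rm)
rate = 1.3 * 347000 / (0.003 * 1e+10)
rate = 451100.0 / 3.000e+07
rate = 1.50e-02 m^3/s


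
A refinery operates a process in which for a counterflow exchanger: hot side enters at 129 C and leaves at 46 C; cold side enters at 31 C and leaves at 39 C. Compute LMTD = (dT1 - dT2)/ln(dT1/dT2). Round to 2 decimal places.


dT1 = Th_in - Tc_out = 129 - 39 = 90
dT2 = Th_out - Tc_in = 46 - 31 = 15
LMTD = (dT1 - dT2) / ln(dT1/dT2)
LMTD = (90 - 15) / ln(90/15)
LMTD = 41.86 K


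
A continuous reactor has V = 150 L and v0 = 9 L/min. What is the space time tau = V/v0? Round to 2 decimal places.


tau = V / v0
tau = 150 / 9
tau = 16.67 min


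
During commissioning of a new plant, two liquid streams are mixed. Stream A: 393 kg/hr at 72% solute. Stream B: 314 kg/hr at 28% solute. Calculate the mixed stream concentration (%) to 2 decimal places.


Mass balance on solute: F1*x1 + F2*x2 = F3*x3
F3 = F1 + F2 = 393 + 314 = 707 kg/hr
x3 = (F1*x1 + F2*x2)/F3
x3 = (393*0.72 + 314*0.28) / 707
x3 = 52.46%


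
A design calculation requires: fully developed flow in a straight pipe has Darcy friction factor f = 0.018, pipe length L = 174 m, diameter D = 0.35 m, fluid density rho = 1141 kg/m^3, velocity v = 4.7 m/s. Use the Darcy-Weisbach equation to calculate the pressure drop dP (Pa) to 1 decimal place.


dP = f * (L/D) * (rho*v^2/2)
dP = 0.018 * (174/0.35) * (1141*4.7^2/2)
L/D = 497.14285714
rho*v^2/2 = 1141*22.09/2 = 12602.345
dP = 0.018 * 497.14285714 * 12602.345
dP = 112773.0 Pa


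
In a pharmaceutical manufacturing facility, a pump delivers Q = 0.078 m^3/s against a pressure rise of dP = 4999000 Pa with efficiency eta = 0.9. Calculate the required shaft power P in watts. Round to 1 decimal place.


P = Q * dP / eta
P = 0.078 * 4999000 / 0.9
P = 389922.0 / 0.9
P = 433246.7 W


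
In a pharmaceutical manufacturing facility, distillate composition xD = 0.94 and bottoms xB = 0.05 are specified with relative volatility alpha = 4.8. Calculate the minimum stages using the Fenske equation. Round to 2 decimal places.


N_min = ln((xD*(1-xB))/(xB*(1-xD))) / ln(alpha)
Numerator inside ln: 0.893 / 0.003 = 297.666667
ln(297.666667) = 5.695974
ln(alpha) = ln(4.8) = 1.568616
N_min = 5.695974 / 1.568616 = 3.63


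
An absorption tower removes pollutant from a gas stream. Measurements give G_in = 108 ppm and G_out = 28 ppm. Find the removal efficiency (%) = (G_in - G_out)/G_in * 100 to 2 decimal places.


Efficiency = (G_in - G_out) / G_in * 100%
Efficiency = (108 - 28) / 108 * 100
Efficiency = 80 / 108 * 100
Efficiency = 74.07%


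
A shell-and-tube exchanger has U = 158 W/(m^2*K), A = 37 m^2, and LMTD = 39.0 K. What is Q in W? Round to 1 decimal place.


Q = U * A * LMTD
Q = 158 * 37 * 39.0
Q = 227994.0 W


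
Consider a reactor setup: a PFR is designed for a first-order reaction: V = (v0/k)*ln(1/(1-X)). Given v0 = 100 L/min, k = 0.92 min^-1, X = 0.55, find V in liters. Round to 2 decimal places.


V = (v0/k) * ln(1/(1-X))
V = (100/0.92) * ln(1/(1-0.55))
V = 108.695652 * ln(2.222222)
V = 108.695652 * 0.798508
V = 86.79 L


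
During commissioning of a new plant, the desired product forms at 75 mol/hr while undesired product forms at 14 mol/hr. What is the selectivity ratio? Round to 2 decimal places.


S = desired product rate / undesired product rate
S = 75 / 14
S = 5.36


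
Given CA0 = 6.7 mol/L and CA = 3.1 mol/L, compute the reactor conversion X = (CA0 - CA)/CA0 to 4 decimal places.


X = (CA0 - CA) / CA0
X = (6.7 - 3.1) / 6.7
X = 3.6 / 6.7
X = 0.5373


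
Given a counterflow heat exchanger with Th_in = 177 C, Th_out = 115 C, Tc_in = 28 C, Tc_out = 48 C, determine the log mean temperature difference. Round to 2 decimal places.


dT1 = Th_in - Tc_out = 177 - 48 = 129
dT2 = Th_out - Tc_in = 115 - 28 = 87
LMTD = (dT1 - dT2) / ln(dT1/dT2)
LMTD = (129 - 87) / ln(129/87)
LMTD = 106.62 K


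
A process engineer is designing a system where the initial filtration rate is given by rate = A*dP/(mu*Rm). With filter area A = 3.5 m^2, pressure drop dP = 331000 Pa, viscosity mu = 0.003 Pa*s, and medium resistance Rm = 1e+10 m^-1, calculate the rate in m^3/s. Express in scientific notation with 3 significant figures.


rate = A * dP / (mu * Rm)
rate = 3.5 * 331000 / (0.003 * 1e+10)
rate = 1158500.0 / 3.000e+07
rate = 3.86e-02 m^3/s


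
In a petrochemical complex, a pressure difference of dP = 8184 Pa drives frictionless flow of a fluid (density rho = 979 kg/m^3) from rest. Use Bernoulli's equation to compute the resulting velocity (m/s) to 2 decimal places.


v = sqrt(2*dP/rho)
v = sqrt(2*8184/979)
v = sqrt(16.719101)
v = 4.09 m/s


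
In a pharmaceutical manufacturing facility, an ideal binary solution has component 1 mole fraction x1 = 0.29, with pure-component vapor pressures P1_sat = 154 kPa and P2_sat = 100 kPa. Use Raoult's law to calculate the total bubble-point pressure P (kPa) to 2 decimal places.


P = x1*P1_sat + x2*P2_sat
x2 = 1 - x1 = 1 - 0.29 = 0.71
P = 0.29*154 + 0.71*100
P = 44.66 + 71.0
P = 115.66 kPa


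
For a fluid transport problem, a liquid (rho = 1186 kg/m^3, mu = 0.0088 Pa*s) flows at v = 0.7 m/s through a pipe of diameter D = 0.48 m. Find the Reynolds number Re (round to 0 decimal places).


Re = rho * v * D / mu
Re = 1186 * 0.7 * 0.48 / 0.0088
Re = 398.496 / 0.0088
Re = 45284


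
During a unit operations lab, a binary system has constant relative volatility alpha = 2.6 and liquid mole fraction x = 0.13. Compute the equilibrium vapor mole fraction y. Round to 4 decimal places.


y = alpha*x / (1 + (alpha-1)*x)
y = 2.6*0.13 / (1 + (2.6-1)*0.13)
y = 0.338 / (1 + 0.208)
y = 0.338 / 1.208
y = 0.2798


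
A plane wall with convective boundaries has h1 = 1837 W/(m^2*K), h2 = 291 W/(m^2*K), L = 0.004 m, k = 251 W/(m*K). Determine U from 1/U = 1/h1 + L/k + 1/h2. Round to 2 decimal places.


1/U = 1/h1 + L/k + 1/h2
1/U = 1/1837 + 0.004/251 + 1/291
1/U = 0.0005443658 + 1.59363e-05 + 0.0034364261
1/U = 0.0039967282
U = 250.20 W/(m^2*K)


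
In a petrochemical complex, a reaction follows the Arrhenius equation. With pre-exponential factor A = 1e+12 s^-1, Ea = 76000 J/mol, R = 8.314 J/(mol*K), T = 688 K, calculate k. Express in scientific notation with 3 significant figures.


k = A * exp(-Ea/(R*T))
k = 1e+12 * exp(-76000 / (8.314 * 688))
k = 1e+12 * exp(-13.286639)
k = 1.70e+06


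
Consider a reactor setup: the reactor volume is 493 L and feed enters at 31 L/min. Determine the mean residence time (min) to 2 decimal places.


tau = V / v0
tau = 493 / 31
tau = 15.90 min


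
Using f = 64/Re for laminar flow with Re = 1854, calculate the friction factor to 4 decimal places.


f = 64 / Re
f = 64 / 1854
f = 0.0345


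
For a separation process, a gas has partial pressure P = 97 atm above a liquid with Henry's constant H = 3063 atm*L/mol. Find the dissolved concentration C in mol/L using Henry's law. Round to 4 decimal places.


C = P / H
C = 97 / 3063
C = 0.0317 mol/L


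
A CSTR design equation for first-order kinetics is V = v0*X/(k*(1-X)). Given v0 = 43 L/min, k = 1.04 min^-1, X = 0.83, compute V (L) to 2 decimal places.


V = v0 * X / (k * (1 - X))
V = 43 * 0.83 / (1.04 * (1 - 0.83))
V = 35.69 / (1.04 * 0.17)
V = 35.69 / 0.1768
V = 201.87 L


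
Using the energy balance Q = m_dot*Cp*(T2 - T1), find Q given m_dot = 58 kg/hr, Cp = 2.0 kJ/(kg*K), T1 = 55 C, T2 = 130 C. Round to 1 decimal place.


Q = m_dot * Cp * (T2 - T1)
Q = 58 * 2.0 * (130 - 55)
Q = 58 * 2.0 * 75
Q = 8700.0 kJ/hr


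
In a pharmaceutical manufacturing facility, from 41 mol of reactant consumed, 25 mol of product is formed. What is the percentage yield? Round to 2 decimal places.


Yield = (moles product / moles consumed) * 100%
Yield = (25 / 41) * 100
Yield = 0.6098 * 100
Yield = 60.98%


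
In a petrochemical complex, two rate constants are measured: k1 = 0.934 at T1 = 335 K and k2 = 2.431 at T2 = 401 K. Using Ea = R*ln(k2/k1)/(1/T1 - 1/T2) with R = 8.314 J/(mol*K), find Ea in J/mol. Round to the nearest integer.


Ea = R * ln(k2/k1) / (1/T1 - 1/T2)
ln(k2/k1) = ln(2.431/0.934) = 0.9565815
1/T1 - 1/T2 = 1/335 - 1/401 = 0.000491309041
Ea = 8.314 * 0.9565815 / 0.000491309041
Ea = 16187 J/mol


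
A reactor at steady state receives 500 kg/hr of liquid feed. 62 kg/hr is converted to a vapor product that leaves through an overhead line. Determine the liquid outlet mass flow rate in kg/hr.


Steady-state mass balance on the main outlet: F_out = F_in - F_removed
F_out = 500 - 62
F_out = 438 kg/hr


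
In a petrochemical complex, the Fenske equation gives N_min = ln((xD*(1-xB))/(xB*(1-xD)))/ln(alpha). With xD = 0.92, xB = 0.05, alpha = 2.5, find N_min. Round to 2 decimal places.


N_min = ln((xD*(1-xB))/(xB*(1-xD))) / ln(alpha)
Numerator inside ln: 0.874 / 0.004 = 218.5
ln(218.5) = 5.386786
ln(alpha) = ln(2.5) = 0.916291
N_min = 5.386786 / 0.916291 = 5.88


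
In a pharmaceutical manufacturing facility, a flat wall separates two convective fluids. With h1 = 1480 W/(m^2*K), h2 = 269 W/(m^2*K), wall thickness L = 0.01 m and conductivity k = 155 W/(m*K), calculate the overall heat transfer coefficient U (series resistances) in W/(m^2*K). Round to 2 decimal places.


1/U = 1/h1 + L/k + 1/h2
1/U = 1/1480 + 0.01/155 + 1/269
1/U = 0.0006756757 + 6.45161e-05 + 0.0037174721
1/U = 0.0044576639
U = 224.33 W/(m^2*K)


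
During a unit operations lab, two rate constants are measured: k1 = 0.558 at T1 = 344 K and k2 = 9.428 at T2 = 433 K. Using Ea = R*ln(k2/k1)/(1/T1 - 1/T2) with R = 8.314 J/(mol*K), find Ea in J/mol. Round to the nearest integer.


Ea = R * ln(k2/k1) / (1/T1 - 1/T2)
ln(k2/k1) = ln(9.428/0.558) = 2.8270803
1/T1 - 1/T2 = 1/344 - 1/433 = 0.000597507922
Ea = 8.314 * 2.8270803 / 0.000597507922
Ea = 39337 J/mol


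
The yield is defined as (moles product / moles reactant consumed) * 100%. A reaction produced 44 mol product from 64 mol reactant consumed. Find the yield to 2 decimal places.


Yield = (moles product / moles consumed) * 100%
Yield = (44 / 64) * 100
Yield = 0.6875 * 100
Yield = 68.75%


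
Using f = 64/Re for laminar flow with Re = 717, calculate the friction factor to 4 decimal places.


f = 64 / Re
f = 64 / 717
f = 0.0893


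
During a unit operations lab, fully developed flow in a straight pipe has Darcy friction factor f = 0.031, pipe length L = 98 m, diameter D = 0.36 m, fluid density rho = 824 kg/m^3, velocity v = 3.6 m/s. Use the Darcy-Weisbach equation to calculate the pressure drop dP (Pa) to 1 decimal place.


dP = f * (L/D) * (rho*v^2/2)
dP = 0.031 * (98/0.36) * (824*3.6^2/2)
L/D = 272.22222222
rho*v^2/2 = 824*12.96/2 = 5339.52
dP = 0.031 * 272.22222222 * 5339.52
dP = 45059.6 Pa


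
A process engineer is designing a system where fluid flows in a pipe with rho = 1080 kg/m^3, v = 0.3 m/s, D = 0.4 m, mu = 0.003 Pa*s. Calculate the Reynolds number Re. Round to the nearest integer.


Re = rho * v * D / mu
Re = 1080 * 0.3 * 0.4 / 0.003
Re = 129.6 / 0.003
Re = 43200


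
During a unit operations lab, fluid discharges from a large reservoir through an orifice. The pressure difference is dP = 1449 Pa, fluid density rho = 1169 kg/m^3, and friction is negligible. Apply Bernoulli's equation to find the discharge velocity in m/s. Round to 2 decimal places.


v = sqrt(2*dP/rho)
v = sqrt(2*1449/1169)
v = sqrt(2.479042)
v = 1.57 m/s


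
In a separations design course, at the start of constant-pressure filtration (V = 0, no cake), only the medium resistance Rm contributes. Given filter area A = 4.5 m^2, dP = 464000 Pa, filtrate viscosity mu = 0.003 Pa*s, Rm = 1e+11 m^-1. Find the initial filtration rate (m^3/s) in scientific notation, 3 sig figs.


rate = A * dP / (mu * Rm)
rate = 4.5 * 464000 / (0.003 * 1e+11)
rate = 2088000.0 / 3.000e+08
rate = 6.96e-03 m^3/s


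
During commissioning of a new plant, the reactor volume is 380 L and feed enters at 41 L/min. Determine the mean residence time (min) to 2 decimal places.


tau = V / v0
tau = 380 / 41
tau = 9.27 min


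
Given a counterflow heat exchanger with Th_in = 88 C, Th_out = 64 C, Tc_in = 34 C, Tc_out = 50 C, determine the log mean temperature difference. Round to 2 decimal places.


dT1 = Th_in - Tc_out = 88 - 50 = 38
dT2 = Th_out - Tc_in = 64 - 34 = 30
LMTD = (dT1 - dT2) / ln(dT1/dT2)
LMTD = (38 - 30) / ln(38/30)
LMTD = 33.84 K


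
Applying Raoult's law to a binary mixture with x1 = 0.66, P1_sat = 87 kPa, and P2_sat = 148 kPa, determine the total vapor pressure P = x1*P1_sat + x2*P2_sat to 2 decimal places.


P = x1*P1_sat + x2*P2_sat
x2 = 1 - x1 = 1 - 0.66 = 0.34
P = 0.66*87 + 0.34*148
P = 57.42 + 50.32
P = 107.74 kPa


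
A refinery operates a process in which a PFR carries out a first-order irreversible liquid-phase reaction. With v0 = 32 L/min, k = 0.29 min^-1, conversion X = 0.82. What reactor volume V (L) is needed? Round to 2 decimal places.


V = (v0/k) * ln(1/(1-X))
V = (32/0.29) * ln(1/(1-0.82))
V = 110.344828 * ln(5.555556)
V = 110.344828 * 1.714799
V = 189.22 L


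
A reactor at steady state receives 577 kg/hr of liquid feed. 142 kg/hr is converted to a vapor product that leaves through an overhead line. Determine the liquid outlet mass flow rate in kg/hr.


Steady-state mass balance on the main outlet: F_out = F_in - F_removed
F_out = 577 - 142
F_out = 435 kg/hr


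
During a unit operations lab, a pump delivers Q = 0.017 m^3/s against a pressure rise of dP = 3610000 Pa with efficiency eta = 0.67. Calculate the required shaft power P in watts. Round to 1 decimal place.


P = Q * dP / eta
P = 0.017 * 3610000 / 0.67
P = 61370.0 / 0.67
P = 91597.0 W


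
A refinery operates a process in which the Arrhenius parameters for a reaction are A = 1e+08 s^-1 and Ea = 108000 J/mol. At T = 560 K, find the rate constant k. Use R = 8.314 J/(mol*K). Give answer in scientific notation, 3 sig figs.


k = A * exp(-Ea/(R*T))
k = 1e+08 * exp(-108000 / (8.314 * 560))
k = 1e+08 * exp(-23.196673)
k = 8.43e-03


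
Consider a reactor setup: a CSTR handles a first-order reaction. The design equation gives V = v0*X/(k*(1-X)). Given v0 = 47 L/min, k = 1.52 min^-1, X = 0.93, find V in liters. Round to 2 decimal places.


V = v0 * X / (k * (1 - X))
V = 47 * 0.93 / (1.52 * (1 - 0.93))
V = 43.71 / (1.52 * 0.07)
V = 43.71 / 0.1064
V = 410.81 L


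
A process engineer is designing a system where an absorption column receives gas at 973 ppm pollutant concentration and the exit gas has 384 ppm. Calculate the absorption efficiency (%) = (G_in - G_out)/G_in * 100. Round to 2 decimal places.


Efficiency = (G_in - G_out) / G_in * 100%
Efficiency = (973 - 384) / 973 * 100
Efficiency = 589 / 973 * 100
Efficiency = 60.53%


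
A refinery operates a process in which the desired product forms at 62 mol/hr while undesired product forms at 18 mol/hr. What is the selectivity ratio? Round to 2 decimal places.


S = desired product rate / undesired product rate
S = 62 / 18
S = 3.44


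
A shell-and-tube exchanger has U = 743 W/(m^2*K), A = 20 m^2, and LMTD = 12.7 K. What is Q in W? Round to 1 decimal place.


Q = U * A * LMTD
Q = 743 * 20 * 12.7
Q = 188722.0 W


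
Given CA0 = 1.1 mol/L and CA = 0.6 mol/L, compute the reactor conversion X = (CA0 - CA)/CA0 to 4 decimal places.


X = (CA0 - CA) / CA0
X = (1.1 - 0.6) / 1.1
X = 0.5 / 1.1
X = 0.4545


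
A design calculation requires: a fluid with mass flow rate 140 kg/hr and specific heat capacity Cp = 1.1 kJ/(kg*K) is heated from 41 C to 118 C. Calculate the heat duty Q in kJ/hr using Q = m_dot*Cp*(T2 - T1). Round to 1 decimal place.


Q = m_dot * Cp * (T2 - T1)
Q = 140 * 1.1 * (118 - 41)
Q = 140 * 1.1 * 77
Q = 11858.0 kJ/hr


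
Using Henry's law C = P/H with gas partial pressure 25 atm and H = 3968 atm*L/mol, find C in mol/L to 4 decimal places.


C = P / H
C = 25 / 3968
C = 0.0063 mol/L


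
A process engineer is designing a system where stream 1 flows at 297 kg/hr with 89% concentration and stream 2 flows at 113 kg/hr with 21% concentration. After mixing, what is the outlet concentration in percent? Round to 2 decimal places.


Mass balance on solute: F1*x1 + F2*x2 = F3*x3
F3 = F1 + F2 = 297 + 113 = 410 kg/hr
x3 = (F1*x1 + F2*x2)/F3
x3 = (297*0.89 + 113*0.21) / 410
x3 = 70.26%


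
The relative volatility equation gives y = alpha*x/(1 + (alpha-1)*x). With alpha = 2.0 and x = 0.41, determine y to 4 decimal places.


y = alpha*x / (1 + (alpha-1)*x)
y = 2.0*0.41 / (1 + (2.0-1)*0.41)
y = 0.82 / (1 + 0.41)
y = 0.82 / 1.41
y = 0.5816


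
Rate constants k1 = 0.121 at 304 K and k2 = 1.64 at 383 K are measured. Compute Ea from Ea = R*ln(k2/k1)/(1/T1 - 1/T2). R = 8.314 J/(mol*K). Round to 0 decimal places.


Ea = R * ln(k2/k1) / (1/T1 - 1/T2)
ln(k2/k1) = ln(1.64/0.121) = 2.606661
1/T1 - 1/T2 = 1/304 - 1/383 = 0.000678507627
Ea = 8.314 * 2.606661 / 0.000678507627
Ea = 31940 J/mol


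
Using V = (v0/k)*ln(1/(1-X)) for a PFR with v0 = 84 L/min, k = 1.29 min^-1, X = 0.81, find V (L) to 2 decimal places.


V = (v0/k) * ln(1/(1-X))
V = (84/1.29) * ln(1/(1-0.81))
V = 65.116279 * ln(5.263158)
V = 65.116279 * 1.660731
V = 108.14 L


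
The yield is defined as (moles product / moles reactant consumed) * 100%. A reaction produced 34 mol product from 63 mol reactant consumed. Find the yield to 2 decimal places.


Yield = (moles product / moles consumed) * 100%
Yield = (34 / 63) * 100
Yield = 0.5397 * 100
Yield = 53.97%


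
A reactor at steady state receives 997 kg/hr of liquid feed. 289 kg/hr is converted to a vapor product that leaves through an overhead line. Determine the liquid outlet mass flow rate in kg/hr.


Steady-state mass balance on the main outlet: F_out = F_in - F_removed
F_out = 997 - 289
F_out = 708 kg/hr


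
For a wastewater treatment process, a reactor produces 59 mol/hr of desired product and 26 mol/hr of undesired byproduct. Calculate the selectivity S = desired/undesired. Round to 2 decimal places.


S = desired product rate / undesired product rate
S = 59 / 26
S = 2.27


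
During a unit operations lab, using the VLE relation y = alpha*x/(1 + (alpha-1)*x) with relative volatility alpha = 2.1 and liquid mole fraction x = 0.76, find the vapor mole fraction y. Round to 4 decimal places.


y = alpha*x / (1 + (alpha-1)*x)
y = 2.1*0.76 / (1 + (2.1-1)*0.76)
y = 1.596 / (1 + 0.836)
y = 1.596 / 1.836
y = 0.8693


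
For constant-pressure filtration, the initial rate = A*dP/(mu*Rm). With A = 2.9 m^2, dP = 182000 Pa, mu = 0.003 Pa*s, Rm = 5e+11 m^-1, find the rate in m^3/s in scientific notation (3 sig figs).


rate = A * dP / (mu * Rm)
rate = 2.9 * 182000 / (0.003 * 5e+11)
rate = 527800.0 / 1.500e+09
rate = 3.52e-04 m^3/s


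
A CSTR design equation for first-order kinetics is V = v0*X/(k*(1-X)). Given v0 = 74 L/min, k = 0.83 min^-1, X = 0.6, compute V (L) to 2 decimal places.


V = v0 * X / (k * (1 - X))
V = 74 * 0.6 / (0.83 * (1 - 0.6))
V = 44.4 / (0.83 * 0.4)
V = 44.4 / 0.332
V = 133.73 L


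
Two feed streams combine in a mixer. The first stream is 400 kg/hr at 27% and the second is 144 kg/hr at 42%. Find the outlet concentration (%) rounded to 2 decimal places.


Mass balance on solute: F1*x1 + F2*x2 = F3*x3
F3 = F1 + F2 = 400 + 144 = 544 kg/hr
x3 = (F1*x1 + F2*x2)/F3
x3 = (400*0.27 + 144*0.42) / 544
x3 = 30.97%


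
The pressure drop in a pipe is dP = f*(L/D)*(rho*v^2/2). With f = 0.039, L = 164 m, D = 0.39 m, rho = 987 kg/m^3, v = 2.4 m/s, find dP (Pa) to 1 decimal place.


dP = f * (L/D) * (rho*v^2/2)
dP = 0.039 * (164/0.39) * (987*2.4^2/2)
L/D = 420.51282051
rho*v^2/2 = 987*5.76/2 = 2842.56
dP = 0.039 * 420.51282051 * 2842.56
dP = 46618.0 Pa


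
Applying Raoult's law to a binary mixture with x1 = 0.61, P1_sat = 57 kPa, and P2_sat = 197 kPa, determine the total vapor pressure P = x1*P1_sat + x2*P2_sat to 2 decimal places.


P = x1*P1_sat + x2*P2_sat
x2 = 1 - x1 = 1 - 0.61 = 0.39
P = 0.61*57 + 0.39*197
P = 34.77 + 76.83
P = 111.60 kPa


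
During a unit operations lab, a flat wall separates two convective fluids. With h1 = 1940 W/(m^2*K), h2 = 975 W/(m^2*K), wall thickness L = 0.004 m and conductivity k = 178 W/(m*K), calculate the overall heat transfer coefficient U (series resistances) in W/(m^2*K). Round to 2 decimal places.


1/U = 1/h1 + L/k + 1/h2
1/U = 1/1940 + 0.004/178 + 1/975
1/U = 0.0005154639 + 2.24719e-05 + 0.001025641
1/U = 0.0015635768
U = 639.56 W/(m^2*K)


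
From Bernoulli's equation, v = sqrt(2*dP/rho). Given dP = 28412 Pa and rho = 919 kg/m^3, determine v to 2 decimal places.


v = sqrt(2*dP/rho)
v = sqrt(2*28412/919)
v = sqrt(61.832427)
v = 7.86 m/s


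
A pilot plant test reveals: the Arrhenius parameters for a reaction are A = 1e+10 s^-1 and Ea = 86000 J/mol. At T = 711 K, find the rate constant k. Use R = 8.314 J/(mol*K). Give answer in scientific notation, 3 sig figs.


k = A * exp(-Ea/(R*T))
k = 1e+10 * exp(-86000 / (8.314 * 711))
k = 1e+10 * exp(-14.548521)
k = 4.80e+03


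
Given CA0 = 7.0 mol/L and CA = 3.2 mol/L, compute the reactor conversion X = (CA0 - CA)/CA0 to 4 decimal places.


X = (CA0 - CA) / CA0
X = (7.0 - 3.2) / 7.0
X = 3.8 / 7.0
X = 0.5429


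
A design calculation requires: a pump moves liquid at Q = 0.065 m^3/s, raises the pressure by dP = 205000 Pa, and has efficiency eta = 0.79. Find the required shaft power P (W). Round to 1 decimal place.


P = Q * dP / eta
P = 0.065 * 205000 / 0.79
P = 13325.0 / 0.79
P = 16867.1 W


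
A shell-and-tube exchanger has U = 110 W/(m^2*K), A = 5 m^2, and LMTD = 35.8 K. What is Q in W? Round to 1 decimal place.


Q = U * A * LMTD
Q = 110 * 5 * 35.8
Q = 19690.0 W


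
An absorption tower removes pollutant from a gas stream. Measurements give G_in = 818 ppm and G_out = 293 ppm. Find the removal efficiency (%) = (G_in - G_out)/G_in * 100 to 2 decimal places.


Efficiency = (G_in - G_out) / G_in * 100%
Efficiency = (818 - 293) / 818 * 100
Efficiency = 525 / 818 * 100
Efficiency = 64.18%


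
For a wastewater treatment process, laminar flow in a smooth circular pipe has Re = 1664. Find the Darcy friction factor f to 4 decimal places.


f = 64 / Re
f = 64 / 1664
f = 0.0385


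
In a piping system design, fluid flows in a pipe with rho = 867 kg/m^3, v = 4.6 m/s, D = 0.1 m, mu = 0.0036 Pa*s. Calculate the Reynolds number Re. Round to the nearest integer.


Re = rho * v * D / mu
Re = 867 * 4.6 * 0.1 / 0.0036
Re = 398.82 / 0.0036
Re = 110783


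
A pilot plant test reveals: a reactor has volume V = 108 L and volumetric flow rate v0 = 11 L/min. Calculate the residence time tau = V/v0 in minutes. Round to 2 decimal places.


tau = V / v0
tau = 108 / 11
tau = 9.82 min


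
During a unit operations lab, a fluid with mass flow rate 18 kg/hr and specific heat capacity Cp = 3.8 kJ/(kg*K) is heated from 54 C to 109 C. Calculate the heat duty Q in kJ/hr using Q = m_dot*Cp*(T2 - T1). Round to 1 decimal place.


Q = m_dot * Cp * (T2 - T1)
Q = 18 * 3.8 * (109 - 54)
Q = 18 * 3.8 * 55
Q = 3762.0 kJ/hr


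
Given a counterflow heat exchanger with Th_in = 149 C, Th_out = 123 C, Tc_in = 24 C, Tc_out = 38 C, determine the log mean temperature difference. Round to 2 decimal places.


dT1 = Th_in - Tc_out = 149 - 38 = 111
dT2 = Th_out - Tc_in = 123 - 24 = 99
LMTD = (dT1 - dT2) / ln(dT1/dT2)
LMTD = (111 - 99) / ln(111/99)
LMTD = 104.89 K


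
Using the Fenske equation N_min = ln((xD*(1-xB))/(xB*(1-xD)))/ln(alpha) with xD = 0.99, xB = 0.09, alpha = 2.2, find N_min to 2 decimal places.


N_min = ln((xD*(1-xB))/(xB*(1-xD))) / ln(alpha)
Numerator inside ln: 0.9009 / 0.0009 = 1001.0
ln(1001.0) = 6.908755
ln(alpha) = ln(2.2) = 0.788457
N_min = 6.908755 / 0.788457 = 8.76


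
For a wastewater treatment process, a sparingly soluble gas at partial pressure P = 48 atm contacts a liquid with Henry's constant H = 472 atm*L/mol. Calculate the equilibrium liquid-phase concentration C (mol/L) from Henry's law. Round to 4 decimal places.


C = P / H
C = 48 / 472
C = 0.1017 mol/L


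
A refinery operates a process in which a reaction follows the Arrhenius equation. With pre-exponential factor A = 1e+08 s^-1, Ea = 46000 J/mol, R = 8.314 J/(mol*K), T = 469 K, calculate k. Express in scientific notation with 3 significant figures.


k = A * exp(-Ea/(R*T))
k = 1e+08 * exp(-46000 / (8.314 * 469))
k = 1e+08 * exp(-11.797092)
k = 7.53e+02


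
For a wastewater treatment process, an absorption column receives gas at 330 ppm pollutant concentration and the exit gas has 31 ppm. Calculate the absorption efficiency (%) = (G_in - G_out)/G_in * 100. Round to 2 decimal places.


Efficiency = (G_in - G_out) / G_in * 100%
Efficiency = (330 - 31) / 330 * 100
Efficiency = 299 / 330 * 100
Efficiency = 90.61%


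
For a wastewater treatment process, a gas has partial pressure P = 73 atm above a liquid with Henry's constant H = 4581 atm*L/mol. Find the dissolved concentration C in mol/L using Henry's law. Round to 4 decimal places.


C = P / H
C = 73 / 4581
C = 0.0159 mol/L


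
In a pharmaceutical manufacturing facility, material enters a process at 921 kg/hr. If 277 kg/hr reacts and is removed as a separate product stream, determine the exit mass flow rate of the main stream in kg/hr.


Steady-state mass balance on the main outlet: F_out = F_in - F_removed
F_out = 921 - 277
F_out = 644 kg/hr


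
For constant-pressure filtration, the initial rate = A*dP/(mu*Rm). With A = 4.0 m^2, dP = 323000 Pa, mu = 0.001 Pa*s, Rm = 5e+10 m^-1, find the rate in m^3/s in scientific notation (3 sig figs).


rate = A * dP / (mu * Rm)
rate = 4.0 * 323000 / (0.001 * 5e+10)
rate = 1292000.0 / 5.000e+07
rate = 2.58e-02 m^3/s


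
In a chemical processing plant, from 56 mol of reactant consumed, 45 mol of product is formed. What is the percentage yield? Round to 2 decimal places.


Yield = (moles product / moles consumed) * 100%
Yield = (45 / 56) * 100
Yield = 0.8036 * 100
Yield = 80.36%


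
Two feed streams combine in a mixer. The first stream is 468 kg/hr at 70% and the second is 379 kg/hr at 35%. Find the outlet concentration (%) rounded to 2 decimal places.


Mass balance on solute: F1*x1 + F2*x2 = F3*x3
F3 = F1 + F2 = 468 + 379 = 847 kg/hr
x3 = (F1*x1 + F2*x2)/F3
x3 = (468*0.7 + 379*0.35) / 847
x3 = 54.34%


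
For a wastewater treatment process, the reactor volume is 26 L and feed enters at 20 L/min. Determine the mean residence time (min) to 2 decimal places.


tau = V / v0
tau = 26 / 20
tau = 1.30 min


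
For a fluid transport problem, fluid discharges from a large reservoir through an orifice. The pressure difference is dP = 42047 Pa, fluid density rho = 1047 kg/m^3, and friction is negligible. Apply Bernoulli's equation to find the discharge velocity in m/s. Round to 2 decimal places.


v = sqrt(2*dP/rho)
v = sqrt(2*42047/1047)
v = sqrt(80.319007)
v = 8.96 m/s


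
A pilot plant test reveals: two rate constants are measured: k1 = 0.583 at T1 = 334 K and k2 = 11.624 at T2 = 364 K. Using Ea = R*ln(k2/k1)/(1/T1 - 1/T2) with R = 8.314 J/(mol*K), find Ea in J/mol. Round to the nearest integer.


Ea = R * ln(k2/k1) / (1/T1 - 1/T2)
ln(k2/k1) = ln(11.624/0.583) = 2.99264
1/T1 - 1/T2 = 1/334 - 1/364 = 0.000246759229
Ea = 8.314 * 2.99264 / 0.000246759229
Ea = 100830 J/mol


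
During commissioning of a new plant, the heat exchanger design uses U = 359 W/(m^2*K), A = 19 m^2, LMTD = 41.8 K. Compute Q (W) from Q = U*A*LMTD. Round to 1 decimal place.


Q = U * A * LMTD
Q = 359 * 19 * 41.8
Q = 285117.8 W


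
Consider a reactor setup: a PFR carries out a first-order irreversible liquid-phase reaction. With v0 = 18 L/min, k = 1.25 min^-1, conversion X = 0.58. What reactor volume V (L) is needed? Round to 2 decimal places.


V = (v0/k) * ln(1/(1-X))
V = (18/1.25) * ln(1/(1-0.58))
V = 14.4 * ln(2.380952)
V = 14.4 * 0.8675
V = 12.49 L


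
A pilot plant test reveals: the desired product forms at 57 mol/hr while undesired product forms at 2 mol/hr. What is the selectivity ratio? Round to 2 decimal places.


S = desired product rate / undesired product rate
S = 57 / 2
S = 28.50


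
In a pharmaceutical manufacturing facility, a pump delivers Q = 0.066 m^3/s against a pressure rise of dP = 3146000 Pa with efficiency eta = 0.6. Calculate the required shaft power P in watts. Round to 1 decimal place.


P = Q * dP / eta
P = 0.066 * 3146000 / 0.6
P = 207636.0 / 0.6
P = 346060.0 W


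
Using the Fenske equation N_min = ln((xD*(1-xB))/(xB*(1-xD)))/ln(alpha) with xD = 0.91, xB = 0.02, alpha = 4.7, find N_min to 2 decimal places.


N_min = ln((xD*(1-xB))/(xB*(1-xD))) / ln(alpha)
Numerator inside ln: 0.8918 / 0.0018 = 495.444444
ln(495.444444) = 6.205455
ln(alpha) = ln(4.7) = 1.547563
N_min = 6.205455 / 1.547563 = 4.01


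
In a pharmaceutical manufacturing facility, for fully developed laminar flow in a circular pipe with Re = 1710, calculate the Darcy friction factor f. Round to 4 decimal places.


f = 64 / Re
f = 64 / 1710
f = 0.0374


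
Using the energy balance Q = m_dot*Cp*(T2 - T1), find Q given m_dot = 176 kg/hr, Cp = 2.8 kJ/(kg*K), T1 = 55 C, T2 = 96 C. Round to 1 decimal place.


Q = m_dot * Cp * (T2 - T1)
Q = 176 * 2.8 * (96 - 55)
Q = 176 * 2.8 * 41
Q = 20204.8 kJ/hr


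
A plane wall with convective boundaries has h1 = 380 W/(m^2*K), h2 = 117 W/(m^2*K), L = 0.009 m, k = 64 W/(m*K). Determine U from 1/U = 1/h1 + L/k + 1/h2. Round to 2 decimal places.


1/U = 1/h1 + L/k + 1/h2
1/U = 1/380 + 0.009/64 + 1/117
1/U = 0.0026315789 + 0.000140625 + 0.0085470085
1/U = 0.0113192124
U = 88.35 W/(m^2*K)


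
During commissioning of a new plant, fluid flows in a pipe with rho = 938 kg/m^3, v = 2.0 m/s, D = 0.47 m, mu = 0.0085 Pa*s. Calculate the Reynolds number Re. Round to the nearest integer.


Re = rho * v * D / mu
Re = 938 * 2.0 * 0.47 / 0.0085
Re = 881.72 / 0.0085
Re = 103732


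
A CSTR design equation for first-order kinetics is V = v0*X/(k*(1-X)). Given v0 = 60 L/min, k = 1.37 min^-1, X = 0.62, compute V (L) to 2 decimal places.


V = v0 * X / (k * (1 - X))
V = 60 * 0.62 / (1.37 * (1 - 0.62))
V = 37.2 / (1.37 * 0.38)
V = 37.2 / 0.5206
V = 71.46 L


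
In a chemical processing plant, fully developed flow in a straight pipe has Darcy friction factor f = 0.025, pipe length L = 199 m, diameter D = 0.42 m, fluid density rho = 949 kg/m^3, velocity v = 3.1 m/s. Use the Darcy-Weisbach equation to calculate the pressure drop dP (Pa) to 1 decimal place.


dP = f * (L/D) * (rho*v^2/2)
dP = 0.025 * (199/0.42) * (949*3.1^2/2)
L/D = 473.80952381
rho*v^2/2 = 949*9.61/2 = 4559.945
dP = 0.025 * 473.80952381 * 4559.945
dP = 54013.6 Pa


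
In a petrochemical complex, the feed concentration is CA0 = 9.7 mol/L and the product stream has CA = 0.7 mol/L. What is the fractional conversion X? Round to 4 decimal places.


X = (CA0 - CA) / CA0
X = (9.7 - 0.7) / 9.7
X = 9.0 / 9.7
X = 0.9278


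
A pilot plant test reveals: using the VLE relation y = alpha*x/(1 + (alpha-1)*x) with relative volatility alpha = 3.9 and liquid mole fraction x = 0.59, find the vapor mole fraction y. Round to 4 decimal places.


y = alpha*x / (1 + (alpha-1)*x)
y = 3.9*0.59 / (1 + (3.9-1)*0.59)
y = 2.301 / (1 + 1.711)
y = 2.301 / 2.711
y = 0.8488


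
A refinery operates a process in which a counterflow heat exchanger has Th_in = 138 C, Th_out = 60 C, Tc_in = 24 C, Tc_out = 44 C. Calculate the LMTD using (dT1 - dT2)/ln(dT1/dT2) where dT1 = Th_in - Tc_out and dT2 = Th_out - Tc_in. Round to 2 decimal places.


dT1 = Th_in - Tc_out = 138 - 44 = 94
dT2 = Th_out - Tc_in = 60 - 24 = 36
LMTD = (dT1 - dT2) / ln(dT1/dT2)
LMTD = (94 - 36) / ln(94/36)
LMTD = 60.43 K


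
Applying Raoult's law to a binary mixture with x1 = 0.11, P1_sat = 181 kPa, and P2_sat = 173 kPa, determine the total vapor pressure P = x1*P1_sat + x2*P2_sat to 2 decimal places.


P = x1*P1_sat + x2*P2_sat
x2 = 1 - x1 = 1 - 0.11 = 0.89
P = 0.11*181 + 0.89*173
P = 19.91 + 153.97
P = 173.88 kPa


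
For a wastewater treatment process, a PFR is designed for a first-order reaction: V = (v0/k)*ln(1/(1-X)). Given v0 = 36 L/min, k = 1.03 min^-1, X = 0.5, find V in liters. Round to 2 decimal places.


V = (v0/k) * ln(1/(1-X))
V = (36/1.03) * ln(1/(1-0.5))
V = 34.951456 * ln(2.0)
V = 34.951456 * 0.693147
V = 24.23 L


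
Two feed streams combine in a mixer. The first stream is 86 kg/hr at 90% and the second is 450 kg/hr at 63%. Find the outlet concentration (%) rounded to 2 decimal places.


Mass balance on solute: F1*x1 + F2*x2 = F3*x3
F3 = F1 + F2 = 86 + 450 = 536 kg/hr
x3 = (F1*x1 + F2*x2)/F3
x3 = (86*0.9 + 450*0.63) / 536
x3 = 67.33%


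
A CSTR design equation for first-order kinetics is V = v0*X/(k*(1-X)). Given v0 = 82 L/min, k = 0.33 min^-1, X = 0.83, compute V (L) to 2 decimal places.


V = v0 * X / (k * (1 - X))
V = 82 * 0.83 / (0.33 * (1 - 0.83))
V = 68.06 / (0.33 * 0.17)
V = 68.06 / 0.0561
V = 1213.19 L


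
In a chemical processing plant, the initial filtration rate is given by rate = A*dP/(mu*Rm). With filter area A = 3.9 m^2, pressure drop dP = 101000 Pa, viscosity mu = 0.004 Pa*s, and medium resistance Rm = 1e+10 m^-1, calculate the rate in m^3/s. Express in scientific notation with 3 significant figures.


rate = A * dP / (mu * Rm)
rate = 3.9 * 101000 / (0.004 * 1e+10)
rate = 393900.0 / 4.000e+07
rate = 9.85e-03 m^3/s


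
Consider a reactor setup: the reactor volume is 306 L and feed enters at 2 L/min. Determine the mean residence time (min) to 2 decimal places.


tau = V / v0
tau = 306 / 2
tau = 153.00 min


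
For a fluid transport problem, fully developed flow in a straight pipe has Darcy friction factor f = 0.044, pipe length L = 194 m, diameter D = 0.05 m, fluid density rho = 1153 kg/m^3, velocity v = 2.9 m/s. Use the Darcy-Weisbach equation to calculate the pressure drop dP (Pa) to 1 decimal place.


dP = f * (L/D) * (rho*v^2/2)
dP = 0.044 * (194/0.05) * (1153*2.9^2/2)
L/D = 3880.0
rho*v^2/2 = 1153*8.41/2 = 4848.365
dP = 0.044 * 3880.0 * 4848.365
dP = 827712.9 Pa
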